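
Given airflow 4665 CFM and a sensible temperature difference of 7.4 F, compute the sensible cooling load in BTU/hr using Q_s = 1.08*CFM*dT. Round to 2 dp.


Q = 1.08 * 4665 * 7.4 = 37282.68 BTU/hr

37282.68 BTU/hr


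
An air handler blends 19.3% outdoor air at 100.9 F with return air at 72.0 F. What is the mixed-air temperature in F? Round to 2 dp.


T_mix = 72.0 + (19.3/100)*(100.9-72.0) = 77.58 F

77.58 F


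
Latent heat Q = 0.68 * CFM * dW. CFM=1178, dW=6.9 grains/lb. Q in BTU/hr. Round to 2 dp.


Q = 0.68 * 1178 * 6.9 = 5527.18 BTU/hr

5527.18 BTU/hr


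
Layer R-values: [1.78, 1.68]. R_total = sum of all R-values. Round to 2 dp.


R_total = 1.78 + 1.68 = 3.46

3.46


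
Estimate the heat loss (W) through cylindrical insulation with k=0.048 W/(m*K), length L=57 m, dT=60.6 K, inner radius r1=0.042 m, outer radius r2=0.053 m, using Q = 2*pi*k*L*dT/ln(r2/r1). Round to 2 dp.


Q = 2*pi*0.048*57*60.6/ln(0.053/0.042) = 4478.34 W

4478.34 W


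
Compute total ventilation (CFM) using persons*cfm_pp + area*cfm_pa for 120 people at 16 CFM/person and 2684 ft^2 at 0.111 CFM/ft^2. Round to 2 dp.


Total = 120*16 + 2684*0.111 = 2217.92 CFM

2217.92 CFM


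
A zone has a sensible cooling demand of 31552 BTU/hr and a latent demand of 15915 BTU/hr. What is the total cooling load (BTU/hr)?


Qt = 31552 + 15915 = 47467 BTU/hr

47467 BTU/hr


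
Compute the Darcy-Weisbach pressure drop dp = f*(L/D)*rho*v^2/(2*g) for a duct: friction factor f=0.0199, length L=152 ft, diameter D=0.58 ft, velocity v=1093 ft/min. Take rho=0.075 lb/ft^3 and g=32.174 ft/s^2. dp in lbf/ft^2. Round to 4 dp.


v_fps = 1093/60 = 18.2167 ft/s
dp = 0.0199*(152/0.58)*0.075*18.2167^2/(2*32.174) = 2.0171 lbf/ft^2

2.0171 lbf/ft^2


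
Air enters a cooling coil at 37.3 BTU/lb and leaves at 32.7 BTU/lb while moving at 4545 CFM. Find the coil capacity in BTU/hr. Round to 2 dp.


Q = 4.5 * 4545 * (37.3 - 32.7) = 94081.50 BTU/hr

94081.50 BTU/hr


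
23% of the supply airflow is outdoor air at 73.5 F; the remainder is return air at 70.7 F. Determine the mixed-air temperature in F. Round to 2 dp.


T_mix = 0.23*73.5 + 0.77*70.7 = 71.34 F

71.34 F


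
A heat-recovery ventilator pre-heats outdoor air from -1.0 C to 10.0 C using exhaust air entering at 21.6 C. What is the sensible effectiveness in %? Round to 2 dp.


eff = (10.0-(-1.0))/(21.6-(-1.0))*100 = 48.67 %

48.67 %


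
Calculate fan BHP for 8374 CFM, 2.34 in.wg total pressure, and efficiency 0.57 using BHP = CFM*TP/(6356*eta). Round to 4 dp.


BHP = 8374 * 2.34 / (6356 * 0.57) = 5.4087 hp

5.4087 hp


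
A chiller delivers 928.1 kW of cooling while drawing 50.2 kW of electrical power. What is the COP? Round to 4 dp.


COP = 928.1 / 50.2 = 18.4880

18.4880


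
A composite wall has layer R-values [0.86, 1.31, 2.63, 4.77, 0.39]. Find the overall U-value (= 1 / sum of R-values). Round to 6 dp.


R_total = 0.86 + 1.31 + 2.63 + 4.77 + 0.39 = 9.96
U = 1/9.96 = 0.100402

0.100402


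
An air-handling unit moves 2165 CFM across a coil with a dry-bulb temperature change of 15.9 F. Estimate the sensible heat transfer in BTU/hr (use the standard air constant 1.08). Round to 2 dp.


Q = 1.08 * 2165 * 15.9 = 37177.38 BTU/hr

37177.38 BTU/hr


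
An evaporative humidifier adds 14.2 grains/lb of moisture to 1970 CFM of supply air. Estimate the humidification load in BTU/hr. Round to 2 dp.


Q = 0.68 * 1970 * 14.2 = 19022.32 BTU/hr

19022.32 BTU/hr


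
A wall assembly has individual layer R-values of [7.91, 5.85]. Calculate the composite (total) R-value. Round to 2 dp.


R_total = 7.91 + 5.85 = 13.76

13.76


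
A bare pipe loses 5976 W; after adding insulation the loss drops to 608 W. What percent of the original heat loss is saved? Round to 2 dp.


Savings = ((5976-608)/5976)*100 = 89.83 %

89.83 %


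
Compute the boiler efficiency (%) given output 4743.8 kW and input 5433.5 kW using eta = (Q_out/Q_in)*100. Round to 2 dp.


eta = (4743.8/5433.5)*100 = 87.31 %

87.31 %


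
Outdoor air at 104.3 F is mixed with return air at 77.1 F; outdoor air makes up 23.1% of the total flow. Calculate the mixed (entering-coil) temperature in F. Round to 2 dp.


T_mix = 77.1 + (23.1/100)*(104.3-77.1) = 83.38 F

83.38 F


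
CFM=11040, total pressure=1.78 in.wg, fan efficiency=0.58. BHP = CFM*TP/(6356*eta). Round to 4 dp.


BHP = 11040 * 1.78 / (6356 * 0.58) = 5.3306 hp

5.3306 hp


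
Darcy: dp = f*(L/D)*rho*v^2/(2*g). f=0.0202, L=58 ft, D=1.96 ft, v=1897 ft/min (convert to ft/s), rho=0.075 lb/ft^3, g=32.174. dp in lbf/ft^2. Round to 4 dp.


v_fps = 1897/60 = 31.6167 ft/s
dp = 0.0202*(58/1.96)*0.075*31.6167^2/(2*32.174) = 0.6964 lbf/ft^2

0.6964 lbf/ft^2


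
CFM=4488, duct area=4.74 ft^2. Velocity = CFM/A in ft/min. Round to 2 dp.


V = 4488 / 4.74 = 946.84 ft/min

946.84 ft/min


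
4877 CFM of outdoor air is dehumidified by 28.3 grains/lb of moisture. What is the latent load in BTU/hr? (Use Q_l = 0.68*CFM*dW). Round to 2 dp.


Q = 0.68 * 4877 * 28.3 = 93852.99 BTU/hr

93852.99 BTU/hr


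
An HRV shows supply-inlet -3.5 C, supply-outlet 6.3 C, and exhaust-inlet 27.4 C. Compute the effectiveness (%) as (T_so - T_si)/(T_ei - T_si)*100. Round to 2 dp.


eff = (6.3-(-3.5))/(27.4-(-3.5))*100 = 31.72 %

31.72 %


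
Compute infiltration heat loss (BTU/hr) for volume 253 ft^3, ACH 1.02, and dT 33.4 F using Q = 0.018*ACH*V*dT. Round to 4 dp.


Q = 0.018 * 1.02 * 253 * 33.4 = 155.1457 BTU/hr

155.1457 BTU/hr


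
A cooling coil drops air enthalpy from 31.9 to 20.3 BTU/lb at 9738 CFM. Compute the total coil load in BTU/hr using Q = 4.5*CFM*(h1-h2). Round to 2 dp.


Q = 4.5 * 9738 * (31.9 - 20.3) = 508323.60 BTU/hr

508323.60 BTU/hr


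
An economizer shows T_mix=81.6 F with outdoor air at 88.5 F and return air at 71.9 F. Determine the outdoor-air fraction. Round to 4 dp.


frac = (81.6 - 71.9) / (88.5 - 71.9) = 0.5843

0.5843


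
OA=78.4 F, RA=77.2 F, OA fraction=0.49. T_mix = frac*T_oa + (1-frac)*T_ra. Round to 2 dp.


T_mix = 0.49*78.4 + 0.51*77.2 = 77.79 F

77.79 F


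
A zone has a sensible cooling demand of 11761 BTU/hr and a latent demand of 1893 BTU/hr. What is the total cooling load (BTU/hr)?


Qt = 11761 + 1893 = 13654 BTU/hr

13654 BTU/hr


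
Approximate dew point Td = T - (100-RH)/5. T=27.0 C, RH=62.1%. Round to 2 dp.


Td = 27.0 - (100-62.1)/5 = 19.42 C

19.42 C


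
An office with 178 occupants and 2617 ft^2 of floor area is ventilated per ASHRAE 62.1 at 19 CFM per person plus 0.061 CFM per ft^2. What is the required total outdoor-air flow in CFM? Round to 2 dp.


Total = 178*19 + 2617*0.061 = 3541.64 CFM

3541.64 CFM


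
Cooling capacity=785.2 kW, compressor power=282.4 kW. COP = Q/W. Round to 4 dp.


COP = 785.2 / 282.4 = 2.7805

2.7805


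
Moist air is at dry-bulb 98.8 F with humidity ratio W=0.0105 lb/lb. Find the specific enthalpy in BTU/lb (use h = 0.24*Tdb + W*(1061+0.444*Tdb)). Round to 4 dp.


h = 0.24*98.8 + 0.0105*(1061+0.444*98.8) = 35.3131 BTU/lb

35.3131 BTU/lb


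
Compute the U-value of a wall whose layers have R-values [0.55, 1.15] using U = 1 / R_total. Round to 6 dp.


R_total = 0.55 + 1.15 = 1.70
U = 1/1.70 = 0.588235

0.588235


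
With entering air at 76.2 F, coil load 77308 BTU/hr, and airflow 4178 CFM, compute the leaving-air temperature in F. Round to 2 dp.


dT = 77308/(1.08*4178) = 17.1330
T_leave = 76.2 - 17.1330 = 59.07 F

59.07 F


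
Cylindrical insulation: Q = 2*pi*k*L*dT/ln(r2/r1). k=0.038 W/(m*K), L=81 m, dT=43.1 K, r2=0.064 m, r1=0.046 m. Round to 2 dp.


Q = 2*pi*0.038*81*43.1/ln(0.064/0.046) = 2524.03 W

2524.03 W


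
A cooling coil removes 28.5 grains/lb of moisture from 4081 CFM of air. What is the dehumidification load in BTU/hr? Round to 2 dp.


Q = 0.68 * 4081 * 28.5 = 79089.78 BTU/hr

79089.78 BTU/hr


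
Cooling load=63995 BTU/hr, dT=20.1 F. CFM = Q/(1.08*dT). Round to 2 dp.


CFM = 63995 / (1.08 * 20.1) = 2947.99

2947.99 CFM


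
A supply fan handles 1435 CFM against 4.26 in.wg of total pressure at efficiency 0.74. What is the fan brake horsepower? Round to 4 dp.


BHP = 1435 * 4.26 / (6356 * 0.74) = 1.2997 hp

1.2997 hp


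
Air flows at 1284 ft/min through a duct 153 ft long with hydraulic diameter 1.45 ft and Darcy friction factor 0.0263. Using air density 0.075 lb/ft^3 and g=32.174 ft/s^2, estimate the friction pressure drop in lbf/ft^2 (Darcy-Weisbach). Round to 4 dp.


v_fps = 1284/60 = 21.4 ft/s
dp = 0.0263*(153/1.45)*0.075*21.4^2/(2*32.174) = 1.4813 lbf/ft^2

1.4813 lbf/ft^2


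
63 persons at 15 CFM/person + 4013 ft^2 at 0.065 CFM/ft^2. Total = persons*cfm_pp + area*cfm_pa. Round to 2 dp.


Total = 63*15 + 4013*0.065 = 1205.85 CFM

1205.85 CFM


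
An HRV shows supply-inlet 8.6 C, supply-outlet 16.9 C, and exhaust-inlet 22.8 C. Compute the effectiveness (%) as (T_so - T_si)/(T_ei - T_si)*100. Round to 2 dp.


eff = (16.9-8.6)/(22.8-8.6)*100 = 58.45 %

58.45 %


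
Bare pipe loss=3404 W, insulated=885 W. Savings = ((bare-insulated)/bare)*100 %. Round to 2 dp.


Savings = ((3404-885)/3404)*100 = 74.00 %

74.00 %


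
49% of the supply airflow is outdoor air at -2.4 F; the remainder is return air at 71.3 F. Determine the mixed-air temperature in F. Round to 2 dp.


T_mix = 0.49*(-2.4) + 0.51*71.3 = 35.19 F

35.19 F


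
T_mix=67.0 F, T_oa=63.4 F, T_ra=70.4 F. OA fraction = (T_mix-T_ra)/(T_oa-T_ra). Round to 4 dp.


frac = (67.0 - 70.4) / (63.4 - 70.4) = 0.4857

0.4857


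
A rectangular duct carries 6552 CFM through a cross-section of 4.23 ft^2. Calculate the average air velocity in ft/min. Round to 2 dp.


V = 6552 / 4.23 = 1548.94 ft/min

1548.94 ft/min


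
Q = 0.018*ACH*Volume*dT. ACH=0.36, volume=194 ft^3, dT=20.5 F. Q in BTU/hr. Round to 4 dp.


Q = 0.018 * 0.36 * 194 * 20.5 = 25.7710 BTU/hr

25.7710 BTU/hr


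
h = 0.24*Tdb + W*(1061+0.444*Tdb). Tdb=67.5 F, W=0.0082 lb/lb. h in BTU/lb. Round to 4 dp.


h = 0.24*67.5 + 0.0082*(1061+0.444*67.5) = 25.1460 BTU/lb

25.1460 BTU/lb


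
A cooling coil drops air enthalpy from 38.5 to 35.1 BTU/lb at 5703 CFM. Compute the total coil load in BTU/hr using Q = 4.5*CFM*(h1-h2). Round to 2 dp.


Q = 4.5 * 5703 * (38.5 - 35.1) = 87255.90 BTU/hr

87255.90 BTU/hr


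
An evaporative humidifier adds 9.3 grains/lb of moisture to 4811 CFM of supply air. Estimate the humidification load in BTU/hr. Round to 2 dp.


Q = 0.68 * 4811 * 9.3 = 30424.76 BTU/hr

30424.76 BTU/hr


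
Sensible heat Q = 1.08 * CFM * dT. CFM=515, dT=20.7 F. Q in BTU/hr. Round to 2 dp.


Q = 1.08 * 515 * 20.7 = 11513.34 BTU/hr

11513.34 BTU/hr


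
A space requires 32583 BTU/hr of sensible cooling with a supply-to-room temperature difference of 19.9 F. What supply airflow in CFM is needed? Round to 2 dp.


CFM = 32583 / (1.08 * 19.9) = 1516.05

1516.05 CFM


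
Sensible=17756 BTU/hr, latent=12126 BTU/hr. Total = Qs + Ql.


Qt = 17756 + 12126 = 29882 BTU/hr

29882 BTU/hr


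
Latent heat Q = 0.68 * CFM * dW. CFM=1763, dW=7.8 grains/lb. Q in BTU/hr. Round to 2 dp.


Q = 0.68 * 1763 * 7.8 = 9350.95 BTU/hr

9350.95 BTU/hr


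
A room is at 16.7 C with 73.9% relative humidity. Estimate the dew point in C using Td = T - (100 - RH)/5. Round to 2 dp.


Td = 16.7 - (100-73.9)/5 = 11.48 C

11.48 C


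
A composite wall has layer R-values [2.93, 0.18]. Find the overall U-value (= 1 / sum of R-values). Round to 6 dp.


R_total = 2.93 + 0.18 = 3.11
U = 1/3.11 = 0.321543

0.321543


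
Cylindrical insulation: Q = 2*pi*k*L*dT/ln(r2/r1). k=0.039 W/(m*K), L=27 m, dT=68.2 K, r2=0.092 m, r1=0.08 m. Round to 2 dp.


Q = 2*pi*0.039*27*68.2/ln(0.092/0.08) = 3228.52 W

3228.52 W


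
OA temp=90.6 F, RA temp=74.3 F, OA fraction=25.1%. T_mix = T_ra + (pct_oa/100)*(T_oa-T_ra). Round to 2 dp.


T_mix = 74.3 + (25.1/100)*(90.6-74.3) = 78.39 F

78.39 F


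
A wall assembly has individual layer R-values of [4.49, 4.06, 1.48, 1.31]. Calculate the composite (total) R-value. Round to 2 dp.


R_total = 4.49 + 4.06 + 1.48 + 1.31 = 11.34

11.34


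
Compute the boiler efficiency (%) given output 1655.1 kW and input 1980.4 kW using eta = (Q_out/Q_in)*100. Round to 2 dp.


eta = (1655.1/1980.4)*100 = 83.57 %

83.57 %


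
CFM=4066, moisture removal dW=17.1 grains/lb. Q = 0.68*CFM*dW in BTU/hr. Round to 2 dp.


Q = 0.68 * 4066 * 17.1 = 47279.45 BTU/hr

47279.45 BTU/hr


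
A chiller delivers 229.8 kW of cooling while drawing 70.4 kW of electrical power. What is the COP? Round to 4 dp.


COP = 229.8 / 70.4 = 3.2642

3.2642


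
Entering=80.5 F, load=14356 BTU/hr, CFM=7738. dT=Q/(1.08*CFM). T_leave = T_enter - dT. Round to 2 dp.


dT = 14356/(1.08*7738) = 1.7178
T_leave = 80.5 - 1.7178 = 78.78 F

78.78 F


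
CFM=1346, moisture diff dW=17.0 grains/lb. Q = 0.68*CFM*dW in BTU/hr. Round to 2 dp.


Q = 0.68 * 1346 * 17.0 = 15559.76 BTU/hr

15559.76 BTU/hr


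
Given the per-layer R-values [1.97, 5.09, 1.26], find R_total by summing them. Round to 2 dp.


R_total = 1.97 + 5.09 + 1.26 = 8.32

8.32


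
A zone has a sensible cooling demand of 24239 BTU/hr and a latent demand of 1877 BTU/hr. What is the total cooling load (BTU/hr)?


Qt = 24239 + 1877 = 26116 BTU/hr

26116 BTU/hr


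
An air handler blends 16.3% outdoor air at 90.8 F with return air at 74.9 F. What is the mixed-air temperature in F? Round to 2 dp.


T_mix = 74.9 + (16.3/100)*(90.8-74.9) = 77.49 F

77.49 F


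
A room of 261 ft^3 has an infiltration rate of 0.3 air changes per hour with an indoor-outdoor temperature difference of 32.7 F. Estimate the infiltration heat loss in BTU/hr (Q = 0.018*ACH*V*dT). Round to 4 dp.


Q = 0.018 * 0.3 * 261 * 32.7 = 46.0874 BTU/hr

46.0874 BTU/hr


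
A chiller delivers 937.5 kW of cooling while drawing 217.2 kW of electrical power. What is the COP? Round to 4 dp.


COP = 937.5 / 217.2 = 4.3163

4.3163


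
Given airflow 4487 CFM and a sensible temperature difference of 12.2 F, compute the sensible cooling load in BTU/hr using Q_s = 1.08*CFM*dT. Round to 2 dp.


Q = 1.08 * 4487 * 12.2 = 59120.71 BTU/hr

59120.71 BTU/hr


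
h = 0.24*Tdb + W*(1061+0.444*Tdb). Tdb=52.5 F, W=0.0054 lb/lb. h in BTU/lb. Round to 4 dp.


h = 0.24*52.5 + 0.0054*(1061+0.444*52.5) = 18.4553 BTU/lb

18.4553 BTU/lb


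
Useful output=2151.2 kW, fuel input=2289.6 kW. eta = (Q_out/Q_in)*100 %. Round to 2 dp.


eta = (2151.2/2289.6)*100 = 93.96 %

93.96 %


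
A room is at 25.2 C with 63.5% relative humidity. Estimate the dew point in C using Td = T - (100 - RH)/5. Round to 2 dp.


Td = 25.2 - (100-63.5)/5 = 17.90 C

17.90 C


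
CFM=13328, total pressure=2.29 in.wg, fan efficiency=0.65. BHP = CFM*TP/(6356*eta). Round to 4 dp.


BHP = 13328 * 2.29 / (6356 * 0.65) = 7.3876 hp

7.3876 hp


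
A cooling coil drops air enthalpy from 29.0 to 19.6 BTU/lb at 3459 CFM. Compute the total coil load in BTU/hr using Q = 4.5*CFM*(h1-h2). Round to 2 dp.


Q = 4.5 * 3459 * (29.0 - 19.6) = 146315.70 BTU/hr

146315.70 BTU/hr


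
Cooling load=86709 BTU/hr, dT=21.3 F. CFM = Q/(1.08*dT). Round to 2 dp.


CFM = 86709 / (1.08 * 21.3) = 3769.30

3769.30 CFM


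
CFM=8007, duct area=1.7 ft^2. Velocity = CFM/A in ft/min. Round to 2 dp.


V = 8007 / 1.7 = 4710.00 ft/min

4710.00 ft/min


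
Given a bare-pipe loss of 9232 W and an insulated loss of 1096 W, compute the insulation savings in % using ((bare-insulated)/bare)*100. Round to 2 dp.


Savings = ((9232-1096)/9232)*100 = 88.13 %

88.13 %


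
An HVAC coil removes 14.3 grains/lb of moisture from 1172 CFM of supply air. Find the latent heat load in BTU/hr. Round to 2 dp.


Q = 0.68 * 1172 * 14.3 = 11396.53 BTU/hr

11396.53 BTU/hr


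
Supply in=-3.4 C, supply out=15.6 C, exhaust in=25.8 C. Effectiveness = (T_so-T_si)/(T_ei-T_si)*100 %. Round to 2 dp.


eff = (15.6-(-3.4))/(25.8-(-3.4))*100 = 65.07 %

65.07 %


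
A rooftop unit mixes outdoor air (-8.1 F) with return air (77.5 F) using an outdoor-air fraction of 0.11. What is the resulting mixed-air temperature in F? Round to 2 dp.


T_mix = 0.11*(-8.1) + 0.89*77.5 = 68.08 F

68.08 F


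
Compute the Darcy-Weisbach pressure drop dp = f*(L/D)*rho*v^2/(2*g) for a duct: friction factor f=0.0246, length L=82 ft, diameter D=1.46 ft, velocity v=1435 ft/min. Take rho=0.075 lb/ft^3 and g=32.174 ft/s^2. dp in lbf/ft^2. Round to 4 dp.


v_fps = 1435/60 = 23.9167 ft/s
dp = 0.0246*(82/1.46)*0.075*23.9167^2/(2*32.174) = 0.9211 lbf/ft^2

0.9211 lbf/ft^2


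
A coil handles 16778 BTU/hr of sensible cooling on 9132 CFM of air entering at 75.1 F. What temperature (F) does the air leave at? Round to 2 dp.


dT = 16778/(1.08*9132) = 1.7012
T_leave = 75.1 - 1.7012 = 73.40 F

73.40 F


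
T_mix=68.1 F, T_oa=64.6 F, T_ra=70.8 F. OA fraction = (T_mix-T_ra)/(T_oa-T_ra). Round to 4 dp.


frac = (68.1 - 70.8) / (64.6 - 70.8) = 0.4355

0.4355


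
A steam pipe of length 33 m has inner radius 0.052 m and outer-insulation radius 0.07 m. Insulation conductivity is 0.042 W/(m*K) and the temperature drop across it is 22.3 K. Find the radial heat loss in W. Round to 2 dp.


Q = 2*pi*0.042*33*22.3/ln(0.07/0.052) = 653.32 W

653.32 W


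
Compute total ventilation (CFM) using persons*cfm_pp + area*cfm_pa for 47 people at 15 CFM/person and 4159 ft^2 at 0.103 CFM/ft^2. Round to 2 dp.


Total = 47*15 + 4159*0.103 = 1133.38 CFM

1133.38 CFM


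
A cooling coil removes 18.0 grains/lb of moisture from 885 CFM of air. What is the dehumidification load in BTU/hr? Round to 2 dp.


Q = 0.68 * 885 * 18.0 = 10832.40 BTU/hr

10832.40 BTU/hr


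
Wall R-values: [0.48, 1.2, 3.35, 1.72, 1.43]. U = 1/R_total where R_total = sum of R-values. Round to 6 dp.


R_total = 0.48 + 1.2 + 3.35 + 1.72 + 1.43 = 8.18
U = 1/8.18 = 0.122249

0.122249


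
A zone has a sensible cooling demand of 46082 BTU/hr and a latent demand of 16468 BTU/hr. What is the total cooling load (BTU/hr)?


Qt = 46082 + 16468 = 62550 BTU/hr

62550 BTU/hr


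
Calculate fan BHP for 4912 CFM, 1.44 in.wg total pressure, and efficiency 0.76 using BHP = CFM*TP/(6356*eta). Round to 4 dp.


BHP = 4912 * 1.44 / (6356 * 0.76) = 1.4643 hp

1.4643 hp


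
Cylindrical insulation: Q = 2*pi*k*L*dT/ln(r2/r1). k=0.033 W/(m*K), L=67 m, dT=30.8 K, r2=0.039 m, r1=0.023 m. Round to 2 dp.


Q = 2*pi*0.033*67*30.8/ln(0.039/0.023) = 810.27 W

810.27 W


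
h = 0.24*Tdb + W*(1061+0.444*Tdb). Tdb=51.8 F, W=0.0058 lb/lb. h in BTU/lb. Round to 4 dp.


h = 0.24*51.8 + 0.0058*(1061+0.444*51.8) = 18.7192 BTU/lb

18.7192 BTU/lb


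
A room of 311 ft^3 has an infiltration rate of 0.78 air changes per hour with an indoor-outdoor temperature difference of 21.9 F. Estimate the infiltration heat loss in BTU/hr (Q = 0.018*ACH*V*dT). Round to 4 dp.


Q = 0.018 * 0.78 * 311 * 21.9 = 95.6250 BTU/hr

95.6250 BTU/hr


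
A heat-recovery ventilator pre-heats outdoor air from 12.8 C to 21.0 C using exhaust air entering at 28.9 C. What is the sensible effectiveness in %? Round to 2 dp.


eff = (21.0-12.8)/(28.9-12.8)*100 = 50.93 %

50.93 %


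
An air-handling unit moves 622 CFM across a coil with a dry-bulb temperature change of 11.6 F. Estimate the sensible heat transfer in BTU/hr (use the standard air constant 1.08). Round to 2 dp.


Q = 1.08 * 622 * 11.6 = 7792.42 BTU/hr

7792.42 BTU/hr


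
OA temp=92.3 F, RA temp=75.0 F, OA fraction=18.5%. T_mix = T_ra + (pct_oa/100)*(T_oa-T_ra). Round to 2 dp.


T_mix = 75.0 + (18.5/100)*(92.3-75.0) = 78.20 F

78.20 F


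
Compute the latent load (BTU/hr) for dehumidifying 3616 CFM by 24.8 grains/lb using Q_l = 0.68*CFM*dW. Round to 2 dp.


Q = 0.68 * 3616 * 24.8 = 60980.22 BTU/hr

60980.22 BTU/hr


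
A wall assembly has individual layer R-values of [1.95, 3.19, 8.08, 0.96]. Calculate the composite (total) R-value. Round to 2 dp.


R_total = 1.95 + 3.19 + 8.08 + 0.96 = 14.18

14.18


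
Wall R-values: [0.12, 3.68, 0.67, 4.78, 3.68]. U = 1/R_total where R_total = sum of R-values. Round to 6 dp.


R_total = 0.12 + 3.68 + 0.67 + 4.78 + 3.68 = 12.93
U = 1/12.93 = 0.077340

0.077340


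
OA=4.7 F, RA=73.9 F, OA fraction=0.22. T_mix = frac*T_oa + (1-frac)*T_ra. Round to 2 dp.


T_mix = 0.22*4.7 + 0.78*73.9 = 58.68 F

58.68 F


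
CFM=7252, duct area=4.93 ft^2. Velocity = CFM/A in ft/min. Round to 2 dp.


V = 7252 / 4.93 = 1470.99 ft/min

1470.99 ft/min


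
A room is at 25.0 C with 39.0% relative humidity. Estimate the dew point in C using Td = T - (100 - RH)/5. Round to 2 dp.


Td = 25.0 - (100-39.0)/5 = 12.80 C

12.80 C


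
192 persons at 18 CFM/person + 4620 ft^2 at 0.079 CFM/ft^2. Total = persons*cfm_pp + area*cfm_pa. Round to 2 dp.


Total = 192*18 + 4620*0.079 = 3820.98 CFM

3820.98 CFM


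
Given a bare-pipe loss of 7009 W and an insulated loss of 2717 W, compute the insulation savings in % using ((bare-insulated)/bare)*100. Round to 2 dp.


Savings = ((7009-2717)/7009)*100 = 61.24 %

61.24 %


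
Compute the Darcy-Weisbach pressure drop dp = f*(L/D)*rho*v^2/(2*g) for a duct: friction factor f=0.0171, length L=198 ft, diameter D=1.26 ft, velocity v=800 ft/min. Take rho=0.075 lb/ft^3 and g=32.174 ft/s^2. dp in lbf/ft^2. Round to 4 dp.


v_fps = 800/60 = 13.3333 ft/s
dp = 0.0171*(198/1.26)*0.075*13.3333^2/(2*32.174) = 0.5568 lbf/ft^2

0.5568 lbf/ft^2


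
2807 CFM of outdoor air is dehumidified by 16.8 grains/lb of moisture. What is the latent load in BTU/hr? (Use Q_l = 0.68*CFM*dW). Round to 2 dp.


Q = 0.68 * 2807 * 16.8 = 32067.17 BTU/hr

32067.17 BTU/hr


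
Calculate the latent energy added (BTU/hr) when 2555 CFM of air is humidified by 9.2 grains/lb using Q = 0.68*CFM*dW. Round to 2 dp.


Q = 0.68 * 2555 * 9.2 = 15984.08 BTU/hr

15984.08 BTU/hr


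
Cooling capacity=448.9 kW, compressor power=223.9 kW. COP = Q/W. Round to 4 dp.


COP = 448.9 / 223.9 = 2.0049

2.0049


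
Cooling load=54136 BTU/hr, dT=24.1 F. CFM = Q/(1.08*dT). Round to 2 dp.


CFM = 54136 / (1.08 * 24.1) = 2079.91

2079.91 CFM


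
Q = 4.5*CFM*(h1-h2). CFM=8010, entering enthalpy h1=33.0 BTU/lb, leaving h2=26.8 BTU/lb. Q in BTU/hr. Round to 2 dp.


Q = 4.5 * 8010 * (33.0 - 26.8) = 223479.00 BTU/hr

223479.00 BTU/hr


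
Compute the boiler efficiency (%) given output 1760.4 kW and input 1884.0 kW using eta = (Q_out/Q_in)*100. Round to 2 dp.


eta = (1760.4/1884.0)*100 = 93.44 %

93.44 %


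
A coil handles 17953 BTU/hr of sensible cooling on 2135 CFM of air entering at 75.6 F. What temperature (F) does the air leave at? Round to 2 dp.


dT = 17953/(1.08*2135) = 7.7860
T_leave = 75.6 - 7.7860 = 67.81 F

67.81 F


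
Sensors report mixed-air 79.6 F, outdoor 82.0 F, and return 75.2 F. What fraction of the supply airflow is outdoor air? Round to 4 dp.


frac = (79.6 - 75.2) / (82.0 - 75.2) = 0.6471

0.6471


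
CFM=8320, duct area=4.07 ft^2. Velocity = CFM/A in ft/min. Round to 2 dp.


V = 8320 / 4.07 = 2044.23 ft/min

2044.23 ft/min


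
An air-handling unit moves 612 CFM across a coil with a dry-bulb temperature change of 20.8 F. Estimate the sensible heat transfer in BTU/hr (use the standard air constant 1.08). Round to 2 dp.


Q = 1.08 * 612 * 20.8 = 13747.97 BTU/hr

13747.97 BTU/hr


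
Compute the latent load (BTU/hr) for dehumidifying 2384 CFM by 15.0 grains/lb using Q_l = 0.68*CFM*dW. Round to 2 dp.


Q = 0.68 * 2384 * 15.0 = 24316.80 BTU/hr

24316.80 BTU/hr


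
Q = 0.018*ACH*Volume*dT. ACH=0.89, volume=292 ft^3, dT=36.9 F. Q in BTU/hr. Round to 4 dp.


Q = 0.018 * 0.89 * 292 * 36.9 = 172.6123 BTU/hr

172.6123 BTU/hr


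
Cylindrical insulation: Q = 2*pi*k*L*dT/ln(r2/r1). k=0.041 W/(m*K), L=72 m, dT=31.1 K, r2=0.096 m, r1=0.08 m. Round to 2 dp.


Q = 2*pi*0.041*72*31.1/ln(0.096/0.08) = 3163.87 W

3163.87 W


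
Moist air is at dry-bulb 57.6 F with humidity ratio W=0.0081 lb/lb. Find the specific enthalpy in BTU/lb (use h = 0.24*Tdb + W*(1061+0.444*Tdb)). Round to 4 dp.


h = 0.24*57.6 + 0.0081*(1061+0.444*57.6) = 22.6253 BTU/lb

22.6253 BTU/lb


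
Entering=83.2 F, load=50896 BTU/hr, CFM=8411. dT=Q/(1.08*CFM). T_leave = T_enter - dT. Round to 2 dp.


dT = 50896/(1.08*8411) = 5.6029
T_leave = 83.2 - 5.6029 = 77.60 F

77.60 F


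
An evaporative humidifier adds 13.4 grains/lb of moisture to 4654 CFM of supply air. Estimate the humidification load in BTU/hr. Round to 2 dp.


Q = 0.68 * 4654 * 13.4 = 42407.25 BTU/hr

42407.25 BTU/hr


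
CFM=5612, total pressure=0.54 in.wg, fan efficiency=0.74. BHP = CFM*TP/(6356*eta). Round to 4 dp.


BHP = 5612 * 0.54 / (6356 * 0.74) = 0.6443 hp

0.6443 hp


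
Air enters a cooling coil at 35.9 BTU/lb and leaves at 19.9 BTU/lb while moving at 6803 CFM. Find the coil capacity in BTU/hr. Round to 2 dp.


Q = 4.5 * 6803 * (35.9 - 19.9) = 489816.00 BTU/hr

489816.00 BTU/hr


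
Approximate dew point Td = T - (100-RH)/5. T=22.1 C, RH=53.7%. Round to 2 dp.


Td = 22.1 - (100-53.7)/5 = 12.84 C

12.84 C


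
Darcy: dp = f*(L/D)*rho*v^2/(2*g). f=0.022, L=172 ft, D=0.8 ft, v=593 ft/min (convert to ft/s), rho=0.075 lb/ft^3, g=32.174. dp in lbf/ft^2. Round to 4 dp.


v_fps = 593/60 = 9.8833 ft/s
dp = 0.022*(172/0.8)*0.075*9.8833^2/(2*32.174) = 0.5385 lbf/ft^2

0.5385 lbf/ft^2


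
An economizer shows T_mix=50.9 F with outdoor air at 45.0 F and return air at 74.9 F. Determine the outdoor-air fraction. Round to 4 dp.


frac = (50.9 - 74.9) / (45.0 - 74.9) = 0.8027

0.8027


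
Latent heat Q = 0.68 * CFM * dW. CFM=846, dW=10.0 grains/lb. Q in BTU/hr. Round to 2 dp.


Q = 0.68 * 846 * 10.0 = 5752.80 BTU/hr

5752.80 BTU/hr


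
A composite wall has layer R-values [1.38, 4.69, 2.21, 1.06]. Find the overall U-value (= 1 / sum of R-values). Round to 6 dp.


R_total = 1.38 + 4.69 + 2.21 + 1.06 = 9.34
U = 1/9.34 = 0.107066

0.107066


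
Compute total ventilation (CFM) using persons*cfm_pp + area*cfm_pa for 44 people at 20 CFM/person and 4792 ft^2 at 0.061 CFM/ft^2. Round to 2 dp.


Total = 44*20 + 4792*0.061 = 1172.31 CFM

1172.31 CFM


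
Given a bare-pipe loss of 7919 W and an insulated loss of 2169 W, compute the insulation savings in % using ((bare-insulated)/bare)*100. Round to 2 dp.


Savings = ((7919-2169)/7919)*100 = 72.61 %

72.61 %


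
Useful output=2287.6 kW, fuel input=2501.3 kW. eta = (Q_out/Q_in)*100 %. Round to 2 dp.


eta = (2287.6/2501.3)*100 = 91.46 %

91.46 %


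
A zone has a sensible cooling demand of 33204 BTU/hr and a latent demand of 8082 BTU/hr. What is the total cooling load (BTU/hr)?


Qt = 33204 + 8082 = 41286 BTU/hr

41286 BTU/hr


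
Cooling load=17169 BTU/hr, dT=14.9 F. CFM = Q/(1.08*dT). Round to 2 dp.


CFM = 17169 / (1.08 * 14.9) = 1066.93

1066.93 CFM


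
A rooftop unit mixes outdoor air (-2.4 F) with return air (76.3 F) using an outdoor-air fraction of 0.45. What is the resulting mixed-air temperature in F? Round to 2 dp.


T_mix = 0.45*(-2.4) + 0.55*76.3 = 40.89 F

40.89 F


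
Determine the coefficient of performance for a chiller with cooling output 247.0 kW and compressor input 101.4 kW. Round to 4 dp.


COP = 247.0 / 101.4 = 2.4359

2.4359


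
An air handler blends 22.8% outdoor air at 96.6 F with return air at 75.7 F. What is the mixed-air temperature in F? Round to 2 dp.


T_mix = 75.7 + (22.8/100)*(96.6-75.7) = 80.47 F

80.47 F


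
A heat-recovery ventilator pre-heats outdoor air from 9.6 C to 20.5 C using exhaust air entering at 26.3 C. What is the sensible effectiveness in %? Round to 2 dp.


eff = (20.5-9.6)/(26.3-9.6)*100 = 65.27 %

65.27 %


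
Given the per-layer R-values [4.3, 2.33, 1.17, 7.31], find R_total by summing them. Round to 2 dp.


R_total = 4.3 + 2.33 + 1.17 + 7.31 = 15.11

15.11


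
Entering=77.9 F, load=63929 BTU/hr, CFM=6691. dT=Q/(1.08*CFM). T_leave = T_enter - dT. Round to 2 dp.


dT = 63929/(1.08*6691) = 8.8467
T_leave = 77.9 - 8.8467 = 69.05 F

69.05 F


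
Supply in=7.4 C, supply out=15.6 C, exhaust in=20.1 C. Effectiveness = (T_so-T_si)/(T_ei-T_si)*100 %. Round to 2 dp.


eff = (15.6-7.4)/(20.1-7.4)*100 = 64.57 %

64.57 %


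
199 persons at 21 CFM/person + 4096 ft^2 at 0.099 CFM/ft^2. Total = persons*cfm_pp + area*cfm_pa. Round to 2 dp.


Total = 199*21 + 4096*0.099 = 4584.50 CFM

4584.50 CFM


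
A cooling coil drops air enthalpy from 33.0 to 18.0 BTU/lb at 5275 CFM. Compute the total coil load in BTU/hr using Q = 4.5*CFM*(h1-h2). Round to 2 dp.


Q = 4.5 * 5275 * (33.0 - 18.0) = 356062.50 BTU/hr

356062.50 BTU/hr


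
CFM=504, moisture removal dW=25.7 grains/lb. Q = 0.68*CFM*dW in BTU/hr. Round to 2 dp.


Q = 0.68 * 504 * 25.7 = 8807.90 BTU/hr

8807.90 BTU/hr


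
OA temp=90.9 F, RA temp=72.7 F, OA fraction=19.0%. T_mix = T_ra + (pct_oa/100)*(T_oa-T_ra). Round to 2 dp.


T_mix = 72.7 + (19.0/100)*(90.9-72.7) = 76.16 F

76.16 F


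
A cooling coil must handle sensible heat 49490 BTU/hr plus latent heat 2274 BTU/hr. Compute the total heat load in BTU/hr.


Qt = 49490 + 2274 = 51764 BTU/hr

51764 BTU/hr


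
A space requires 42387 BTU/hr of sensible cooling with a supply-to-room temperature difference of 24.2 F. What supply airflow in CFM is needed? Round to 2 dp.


CFM = 42387 / (1.08 * 24.2) = 1621.79

1621.79 CFM


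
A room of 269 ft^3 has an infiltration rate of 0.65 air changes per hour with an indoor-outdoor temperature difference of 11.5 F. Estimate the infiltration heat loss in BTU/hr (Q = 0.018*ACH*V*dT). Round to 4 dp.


Q = 0.018 * 0.65 * 269 * 11.5 = 36.1940 BTU/hr

36.1940 BTU/hr


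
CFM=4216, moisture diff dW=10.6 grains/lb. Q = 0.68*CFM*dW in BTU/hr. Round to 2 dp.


Q = 0.68 * 4216 * 10.6 = 30388.93 BTU/hr

30388.93 BTU/hr


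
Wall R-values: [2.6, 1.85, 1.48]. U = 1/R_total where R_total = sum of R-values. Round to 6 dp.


R_total = 2.6 + 1.85 + 1.48 = 5.93
U = 1/5.93 = 0.168634

0.168634


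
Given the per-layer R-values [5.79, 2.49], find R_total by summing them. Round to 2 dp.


R_total = 5.79 + 2.49 = 8.28

8.28


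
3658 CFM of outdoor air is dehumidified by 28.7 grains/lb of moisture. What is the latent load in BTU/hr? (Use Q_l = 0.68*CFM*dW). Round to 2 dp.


Q = 0.68 * 3658 * 28.7 = 71389.53 BTU/hr

71389.53 BTU/hr


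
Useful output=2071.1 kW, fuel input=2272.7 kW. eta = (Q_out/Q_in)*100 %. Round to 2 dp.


eta = (2071.1/2272.7)*100 = 91.13 %

91.13 %


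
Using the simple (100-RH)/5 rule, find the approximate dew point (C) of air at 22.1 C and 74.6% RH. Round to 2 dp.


Td = 22.1 - (100-74.6)/5 = 17.02 C

17.02 C


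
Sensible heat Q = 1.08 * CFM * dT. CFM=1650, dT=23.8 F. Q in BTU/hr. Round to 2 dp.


Q = 1.08 * 1650 * 23.8 = 42411.60 BTU/hr

42411.60 BTU/hr


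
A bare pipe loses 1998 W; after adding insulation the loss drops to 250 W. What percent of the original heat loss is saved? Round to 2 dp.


Savings = ((1998-250)/1998)*100 = 87.49 %

87.49 %


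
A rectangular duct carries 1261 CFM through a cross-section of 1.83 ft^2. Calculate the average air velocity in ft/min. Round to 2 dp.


V = 1261 / 1.83 = 689.07 ft/min

689.07 ft/min


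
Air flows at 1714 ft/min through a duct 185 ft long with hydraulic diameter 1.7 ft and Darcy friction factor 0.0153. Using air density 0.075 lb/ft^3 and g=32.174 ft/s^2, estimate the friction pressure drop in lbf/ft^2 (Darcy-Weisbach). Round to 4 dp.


v_fps = 1714/60 = 28.5667 ft/s
dp = 0.0153*(185/1.7)*0.075*28.5667^2/(2*32.174) = 1.5837 lbf/ft^2

1.5837 lbf/ft^2


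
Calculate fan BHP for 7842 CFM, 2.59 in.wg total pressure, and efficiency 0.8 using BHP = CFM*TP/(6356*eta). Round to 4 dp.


BHP = 7842 * 2.59 / (6356 * 0.8) = 3.9944 hp

3.9944 hp


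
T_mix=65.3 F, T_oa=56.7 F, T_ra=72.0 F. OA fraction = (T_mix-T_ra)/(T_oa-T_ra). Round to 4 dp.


frac = (65.3 - 72.0) / (56.7 - 72.0) = 0.4379

0.4379


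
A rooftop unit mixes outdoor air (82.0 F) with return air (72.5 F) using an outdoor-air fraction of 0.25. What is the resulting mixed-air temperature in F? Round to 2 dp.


T_mix = 0.25*82.0 + 0.75*72.5 = 74.88 F

74.88 F


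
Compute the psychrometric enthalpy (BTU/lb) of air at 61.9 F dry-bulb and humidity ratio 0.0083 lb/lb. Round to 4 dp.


h = 0.24*61.9 + 0.0083*(1061+0.444*61.9) = 23.8904 BTU/lb

23.8904 BTU/lb


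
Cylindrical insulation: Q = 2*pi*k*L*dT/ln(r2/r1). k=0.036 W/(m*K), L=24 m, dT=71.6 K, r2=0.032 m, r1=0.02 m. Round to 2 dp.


Q = 2*pi*0.036*24*71.6/ln(0.032/0.02) = 827.00 W

827.00 W


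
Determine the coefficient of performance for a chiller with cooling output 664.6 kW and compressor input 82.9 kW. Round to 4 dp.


COP = 664.6 / 82.9 = 8.0169

8.0169


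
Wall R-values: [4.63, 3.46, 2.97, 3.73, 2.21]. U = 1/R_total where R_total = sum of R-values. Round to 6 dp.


R_total = 4.63 + 3.46 + 2.97 + 3.73 + 2.21 = 17.00
U = 1/17.00 = 0.058824

0.058824


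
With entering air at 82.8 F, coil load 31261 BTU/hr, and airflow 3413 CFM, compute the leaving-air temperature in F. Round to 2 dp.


dT = 31261/(1.08*3413) = 8.4809
T_leave = 82.8 - 8.4809 = 74.32 F

74.32 F


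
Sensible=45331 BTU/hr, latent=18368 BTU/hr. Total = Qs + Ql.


Qt = 45331 + 18368 = 63699 BTU/hr

63699 BTU/hr


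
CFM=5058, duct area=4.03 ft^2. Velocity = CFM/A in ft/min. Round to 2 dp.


V = 5058 / 4.03 = 1255.09 ft/min

1255.09 ft/min


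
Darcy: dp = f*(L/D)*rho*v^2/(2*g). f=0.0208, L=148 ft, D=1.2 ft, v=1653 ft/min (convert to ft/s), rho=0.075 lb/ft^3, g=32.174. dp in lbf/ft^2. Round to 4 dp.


v_fps = 1653/60 = 27.55 ft/s
dp = 0.0208*(148/1.2)*0.075*27.55^2/(2*32.174) = 2.2694 lbf/ft^2

2.2694 lbf/ft^2


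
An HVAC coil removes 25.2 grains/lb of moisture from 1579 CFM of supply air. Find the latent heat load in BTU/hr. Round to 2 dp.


Q = 0.68 * 1579 * 25.2 = 27057.74 BTU/hr

27057.74 BTU/hr


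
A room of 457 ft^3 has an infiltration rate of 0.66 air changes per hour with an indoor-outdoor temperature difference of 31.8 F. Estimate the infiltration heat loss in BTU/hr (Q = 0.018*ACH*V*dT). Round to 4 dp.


Q = 0.018 * 0.66 * 457 * 31.8 = 172.6473 BTU/hr

172.6473 BTU/hr


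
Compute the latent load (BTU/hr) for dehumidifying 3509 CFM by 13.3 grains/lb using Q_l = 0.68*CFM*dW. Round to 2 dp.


Q = 0.68 * 3509 * 13.3 = 31735.40 BTU/hr

31735.40 BTU/hr


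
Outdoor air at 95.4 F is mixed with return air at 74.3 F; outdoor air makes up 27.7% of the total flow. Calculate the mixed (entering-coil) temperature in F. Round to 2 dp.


T_mix = 74.3 + (27.7/100)*(95.4-74.3) = 80.14 F

80.14 F


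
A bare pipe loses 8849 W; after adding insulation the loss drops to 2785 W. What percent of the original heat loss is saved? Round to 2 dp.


Savings = ((8849-2785)/8849)*100 = 68.53 %

68.53 %


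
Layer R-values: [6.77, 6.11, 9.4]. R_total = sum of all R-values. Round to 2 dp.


R_total = 6.77 + 6.11 + 9.4 = 22.28

22.28


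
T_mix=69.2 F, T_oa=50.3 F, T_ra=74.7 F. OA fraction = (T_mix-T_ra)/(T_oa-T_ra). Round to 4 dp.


frac = (69.2 - 74.7) / (50.3 - 74.7) = 0.2254

0.2254


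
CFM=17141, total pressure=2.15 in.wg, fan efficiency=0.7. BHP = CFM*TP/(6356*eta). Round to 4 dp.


BHP = 17141 * 2.15 / (6356 * 0.7) = 8.2831 hp

8.2831 hp


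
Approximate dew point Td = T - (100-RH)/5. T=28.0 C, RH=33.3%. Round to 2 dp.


Td = 28.0 - (100-33.3)/5 = 14.66 C

14.66 C


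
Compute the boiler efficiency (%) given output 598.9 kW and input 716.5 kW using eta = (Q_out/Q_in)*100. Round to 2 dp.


eta = (598.9/716.5)*100 = 83.59 %

83.59 %


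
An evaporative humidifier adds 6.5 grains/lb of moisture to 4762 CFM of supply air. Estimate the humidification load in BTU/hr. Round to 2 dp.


Q = 0.68 * 4762 * 6.5 = 21048.04 BTU/hr

21048.04 BTU/hr


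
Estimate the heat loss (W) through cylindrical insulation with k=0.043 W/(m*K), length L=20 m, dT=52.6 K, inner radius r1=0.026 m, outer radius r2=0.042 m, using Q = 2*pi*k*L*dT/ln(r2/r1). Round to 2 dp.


Q = 2*pi*0.043*20*52.6/ln(0.042/0.026) = 592.66 W

592.66 W


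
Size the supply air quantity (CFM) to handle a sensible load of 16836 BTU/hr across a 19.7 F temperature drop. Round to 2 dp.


CFM = 16836 / (1.08 * 19.7) = 791.31

791.31 CFM


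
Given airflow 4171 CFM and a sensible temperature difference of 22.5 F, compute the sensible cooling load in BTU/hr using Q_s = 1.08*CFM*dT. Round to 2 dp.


Q = 1.08 * 4171 * 22.5 = 101355.30 BTU/hr

101355.30 BTU/hr


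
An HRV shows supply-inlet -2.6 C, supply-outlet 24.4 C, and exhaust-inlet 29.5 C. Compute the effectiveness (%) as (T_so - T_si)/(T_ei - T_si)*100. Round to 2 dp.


eff = (24.4-(-2.6))/(29.5-(-2.6))*100 = 84.11 %

84.11 %


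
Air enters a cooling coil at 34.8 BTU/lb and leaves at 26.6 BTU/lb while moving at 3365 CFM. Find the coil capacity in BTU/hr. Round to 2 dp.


Q = 4.5 * 3365 * (34.8 - 26.6) = 124168.50 BTU/hr

124168.50 BTU/hr


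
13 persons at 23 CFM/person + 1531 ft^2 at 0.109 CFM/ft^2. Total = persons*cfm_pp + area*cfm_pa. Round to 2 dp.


Total = 13*23 + 1531*0.109 = 465.88 CFM

465.88 CFM


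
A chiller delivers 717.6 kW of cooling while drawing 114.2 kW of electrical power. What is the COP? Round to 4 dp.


COP = 717.6 / 114.2 = 6.2837

6.2837


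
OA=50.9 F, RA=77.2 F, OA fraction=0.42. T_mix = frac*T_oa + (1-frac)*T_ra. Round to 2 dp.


T_mix = 0.42*50.9 + 0.58*77.2 = 66.15 F

66.15 F


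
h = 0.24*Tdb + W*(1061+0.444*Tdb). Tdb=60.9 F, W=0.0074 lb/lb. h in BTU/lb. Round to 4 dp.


h = 0.24*60.9 + 0.0074*(1061+0.444*60.9) = 22.6675 BTU/lb

22.6675 BTU/lb


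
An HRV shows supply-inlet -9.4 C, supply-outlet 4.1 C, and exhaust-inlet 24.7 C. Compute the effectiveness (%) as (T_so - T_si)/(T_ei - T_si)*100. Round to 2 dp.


eff = (4.1-(-9.4))/(24.7-(-9.4))*100 = 39.59 %

39.59 %


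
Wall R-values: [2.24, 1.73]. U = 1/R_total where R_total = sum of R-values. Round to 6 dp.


R_total = 2.24 + 1.73 = 3.97
U = 1/3.97 = 0.251889

0.251889


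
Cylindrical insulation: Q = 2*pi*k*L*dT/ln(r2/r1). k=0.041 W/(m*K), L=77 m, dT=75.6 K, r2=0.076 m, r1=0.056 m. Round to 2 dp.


Q = 2*pi*0.041*77*75.6/ln(0.076/0.056) = 4910.59 W

4910.59 W


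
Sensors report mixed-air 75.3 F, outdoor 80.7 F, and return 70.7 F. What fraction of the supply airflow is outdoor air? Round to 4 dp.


frac = (75.3 - 70.7) / (80.7 - 70.7) = 0.4600

0.4600


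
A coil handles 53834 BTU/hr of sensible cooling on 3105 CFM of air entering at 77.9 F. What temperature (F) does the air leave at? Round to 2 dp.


dT = 53834/(1.08*3105) = 16.0536
T_leave = 77.9 - 16.0536 = 61.85 F

61.85 F


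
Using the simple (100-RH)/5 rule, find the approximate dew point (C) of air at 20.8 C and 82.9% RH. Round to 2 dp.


Td = 20.8 - (100-82.9)/5 = 17.38 C

17.38 C


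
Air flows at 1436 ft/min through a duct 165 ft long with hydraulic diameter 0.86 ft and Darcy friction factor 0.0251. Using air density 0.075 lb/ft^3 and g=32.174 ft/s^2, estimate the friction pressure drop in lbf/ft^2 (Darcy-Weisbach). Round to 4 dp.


v_fps = 1436/60 = 23.9333 ft/s
dp = 0.0251*(165/0.86)*0.075*23.9333^2/(2*32.174) = 3.2151 lbf/ft^2

3.2151 lbf/ft^2


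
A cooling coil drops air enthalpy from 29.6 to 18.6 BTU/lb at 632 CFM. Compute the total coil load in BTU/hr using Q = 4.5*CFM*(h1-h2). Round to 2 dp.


Q = 4.5 * 632 * (29.6 - 18.6) = 31284.00 BTU/hr

31284.00 BTU/hr


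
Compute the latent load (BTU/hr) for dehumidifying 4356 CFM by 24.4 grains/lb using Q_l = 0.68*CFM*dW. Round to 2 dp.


Q = 0.68 * 4356 * 24.4 = 72274.75 BTU/hr

72274.75 BTU/hr
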